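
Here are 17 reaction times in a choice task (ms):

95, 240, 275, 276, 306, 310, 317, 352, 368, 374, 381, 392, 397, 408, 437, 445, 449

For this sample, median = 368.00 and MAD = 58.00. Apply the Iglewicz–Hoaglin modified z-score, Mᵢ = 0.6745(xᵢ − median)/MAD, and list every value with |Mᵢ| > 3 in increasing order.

|Mᵢ| > 3 ⇔ |xᵢ − 368.00| > 3·58.00/0.6745 = 257.97.
So outliers lie outside [110.03, 625.97].
95: M = -3.17 → outlier.

95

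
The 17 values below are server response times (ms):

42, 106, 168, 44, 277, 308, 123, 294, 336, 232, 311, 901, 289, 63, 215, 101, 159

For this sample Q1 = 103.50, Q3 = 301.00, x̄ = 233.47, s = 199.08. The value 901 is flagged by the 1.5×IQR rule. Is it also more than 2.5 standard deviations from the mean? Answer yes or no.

yes

z = (901 − 233.47) / 199.08 = 3.35.
|z| = 3.35 > 2.5.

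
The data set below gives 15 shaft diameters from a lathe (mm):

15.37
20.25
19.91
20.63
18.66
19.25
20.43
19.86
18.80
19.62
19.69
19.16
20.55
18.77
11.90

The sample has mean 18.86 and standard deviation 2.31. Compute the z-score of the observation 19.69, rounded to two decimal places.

0.36

z = (19.69 − 18.86) / 2.31 = 0.36.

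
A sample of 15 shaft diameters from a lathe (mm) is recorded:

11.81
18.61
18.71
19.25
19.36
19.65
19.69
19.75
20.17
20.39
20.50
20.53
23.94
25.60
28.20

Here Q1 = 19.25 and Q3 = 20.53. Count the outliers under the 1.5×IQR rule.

4

IQR = 1.28; fences at 19.25 − 1.92 = 17.33 and 20.53 + 1.92 = 22.45.
Outside the cutoffs: 11.81, 23.94, 25.60, 28.20.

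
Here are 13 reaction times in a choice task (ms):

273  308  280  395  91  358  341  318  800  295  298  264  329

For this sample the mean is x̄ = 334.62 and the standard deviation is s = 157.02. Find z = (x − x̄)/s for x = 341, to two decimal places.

z = (341 − 334.62) / 157.02 = 0.04.

0.04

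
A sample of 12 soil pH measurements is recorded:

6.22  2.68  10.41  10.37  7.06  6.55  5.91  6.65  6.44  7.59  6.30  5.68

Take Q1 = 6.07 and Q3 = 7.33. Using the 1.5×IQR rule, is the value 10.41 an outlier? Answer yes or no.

IQR = Q3 − Q1 = 7.33 − 6.07 = 1.26.
Lower fence = Q1 − 1.5·IQR = 6.07 − 1.89 = 4.18.
Upper fence = Q3 + 1.5·IQR = 7.33 + 1.89 = 9.22.
10.41 lies above the upper fence.

yes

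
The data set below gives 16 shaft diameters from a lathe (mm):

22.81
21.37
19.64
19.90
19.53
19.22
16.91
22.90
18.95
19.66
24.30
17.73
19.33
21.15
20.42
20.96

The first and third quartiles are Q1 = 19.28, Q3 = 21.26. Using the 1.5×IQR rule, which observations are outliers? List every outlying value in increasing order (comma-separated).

24.30

IQR = Q3 − Q1 = 21.26 − 19.28 = 1.98.
Lower fence = Q1 − 1.5·IQR = 19.28 − 2.97 = 16.31.
Upper fence = Q3 + 1.5·IQR = 21.26 + 2.97 = 24.23.
24.30 > 24.23 → outlier.
All remaining values lie within [16.31, 24.23].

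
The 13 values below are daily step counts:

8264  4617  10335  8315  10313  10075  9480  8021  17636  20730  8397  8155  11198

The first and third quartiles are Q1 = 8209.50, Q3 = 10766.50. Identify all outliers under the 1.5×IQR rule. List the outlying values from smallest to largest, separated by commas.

IQR = Q3 − Q1 = 10766.50 − 8209.50 = 2557.00.
Lower fence = Q1 − 1.5·IQR = 8209.50 − 3835.50 = 4374.00.
Upper fence = Q3 + 1.5·IQR = 10766.50 + 3835.50 = 14602.00.
17636 > 14602.00 → outlier.
20730 > 14602.00 → outlier.
All remaining values lie within [4374.00, 14602.00].

17636, 20730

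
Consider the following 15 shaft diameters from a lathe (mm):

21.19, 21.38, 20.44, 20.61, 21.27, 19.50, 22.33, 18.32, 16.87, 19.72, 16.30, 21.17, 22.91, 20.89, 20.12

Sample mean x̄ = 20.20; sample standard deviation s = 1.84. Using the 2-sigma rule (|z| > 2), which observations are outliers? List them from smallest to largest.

16.30

Cutoffs at x̄ ± 2s: 20.20 ± 2·1.84 = [16.52, 23.88].
16.30: z = -2.12, |z| > 2 → outlier.
Every other value lies within [16.52, 23.88].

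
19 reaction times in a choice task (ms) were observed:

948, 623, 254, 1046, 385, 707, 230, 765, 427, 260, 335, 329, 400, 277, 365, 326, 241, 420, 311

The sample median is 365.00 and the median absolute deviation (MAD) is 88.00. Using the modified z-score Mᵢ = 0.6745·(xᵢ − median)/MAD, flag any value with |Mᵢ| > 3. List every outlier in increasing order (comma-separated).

765, 948, 1046

|Mᵢ| > 3 ⇔ |xᵢ − 365.00| > 3·88.00/0.6745 = 391.40.
So outliers lie outside [-26.40, 756.40].
765: M = 3.07 → outlier.
948: M = 4.47 → outlier.
1046: M = 5.22 → outlier.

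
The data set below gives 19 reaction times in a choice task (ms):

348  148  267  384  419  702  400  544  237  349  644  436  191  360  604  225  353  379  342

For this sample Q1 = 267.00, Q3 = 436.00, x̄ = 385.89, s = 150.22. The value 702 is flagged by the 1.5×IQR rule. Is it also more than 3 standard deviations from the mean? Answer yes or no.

no

z = (702 − 385.89) / 150.22 = 2.10.
|z| = 2.10 ≤ 3.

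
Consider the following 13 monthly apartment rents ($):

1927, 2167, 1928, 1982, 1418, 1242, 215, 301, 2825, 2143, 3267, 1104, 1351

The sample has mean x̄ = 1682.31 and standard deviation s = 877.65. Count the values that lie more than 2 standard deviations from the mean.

Cutoffs: x̄ ± 2s = [-72.99, 3437.61].
Every value lies within the cutoffs.

0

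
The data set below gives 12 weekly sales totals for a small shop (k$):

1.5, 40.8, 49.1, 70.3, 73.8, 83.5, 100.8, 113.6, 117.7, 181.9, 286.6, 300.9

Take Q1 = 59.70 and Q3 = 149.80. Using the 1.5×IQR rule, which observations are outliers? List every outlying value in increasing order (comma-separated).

IQR = Q3 − Q1 = 149.80 − 59.70 = 90.10.
Lower fence = Q1 − 1.5·IQR = 59.70 − 135.15 = -75.45.
Upper fence = Q3 + 1.5·IQR = 149.80 + 135.15 = 284.95.
286.6 > 284.95 → outlier.
300.9 > 284.95 → outlier.
All remaining values lie within [-75.45, 284.95].

286.6, 300.9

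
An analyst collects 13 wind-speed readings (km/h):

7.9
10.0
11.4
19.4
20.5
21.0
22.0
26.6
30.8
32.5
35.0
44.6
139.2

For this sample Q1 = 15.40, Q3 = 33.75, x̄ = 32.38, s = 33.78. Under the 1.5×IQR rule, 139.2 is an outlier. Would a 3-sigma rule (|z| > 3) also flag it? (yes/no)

z = (139.2 − 32.38) / 33.78 = 3.16.
|z| = 3.16 > 3.

yes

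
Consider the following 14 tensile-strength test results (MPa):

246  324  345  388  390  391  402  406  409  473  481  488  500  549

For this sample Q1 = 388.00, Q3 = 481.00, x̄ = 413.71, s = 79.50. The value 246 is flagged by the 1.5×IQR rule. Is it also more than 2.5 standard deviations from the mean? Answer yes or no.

no

z = (246 − 413.71) / 79.50 = -2.11.
|z| = 2.11 ≤ 2.5.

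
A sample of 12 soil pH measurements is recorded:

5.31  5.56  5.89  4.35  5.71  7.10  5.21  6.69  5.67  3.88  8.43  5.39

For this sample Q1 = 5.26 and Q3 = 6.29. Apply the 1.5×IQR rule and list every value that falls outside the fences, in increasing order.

IQR = Q3 − Q1 = 6.29 − 5.26 = 1.03.
Lower fence = Q1 − 1.5·IQR = 5.26 − 1.545 = 3.715.
Upper fence = Q3 + 1.5·IQR = 6.29 + 1.545 = 7.835.
8.43 > 7.835 → outlier.
All remaining values lie within [3.715, 7.835].

8.43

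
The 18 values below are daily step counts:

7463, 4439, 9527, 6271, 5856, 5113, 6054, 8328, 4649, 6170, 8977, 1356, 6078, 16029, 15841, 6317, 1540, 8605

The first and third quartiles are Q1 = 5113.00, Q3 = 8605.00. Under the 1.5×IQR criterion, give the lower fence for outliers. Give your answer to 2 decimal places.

-125.00

IQR = Q3 − Q1 = 8605.00 − 5113.00 = 3492.00.
Lower fence = Q1 − 1.5·IQR = 5113.00 − 5238.00 = -125.00.
Upper fence = Q3 + 1.5·IQR = 8605.00 + 5238.00 = 13843.00.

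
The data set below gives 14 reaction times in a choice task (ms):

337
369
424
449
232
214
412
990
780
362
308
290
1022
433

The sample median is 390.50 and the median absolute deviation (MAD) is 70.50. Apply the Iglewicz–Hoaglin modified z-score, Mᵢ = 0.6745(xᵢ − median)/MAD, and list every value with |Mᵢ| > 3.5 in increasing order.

780, 990, 1022

|Mᵢ| > 3.5 ⇔ |xᵢ − 390.50| > 3.5·70.50/0.6745 = 365.83.
So outliers lie outside [24.67, 756.33].
780: M = 3.73 → outlier.
990: M = 5.74 → outlier.
1022: M = 6.04 → outlier.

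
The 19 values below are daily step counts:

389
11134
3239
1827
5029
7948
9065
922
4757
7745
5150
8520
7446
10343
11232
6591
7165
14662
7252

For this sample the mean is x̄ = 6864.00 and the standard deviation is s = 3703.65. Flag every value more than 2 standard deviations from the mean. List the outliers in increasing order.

14662

Cutoffs at x̄ ± 2s: 6864.00 ± 2·3703.65 = [-543.30, 14271.30].
14662: z = 2.11, |z| > 2 → outlier.
Every other value lies within [-543.30, 14271.30].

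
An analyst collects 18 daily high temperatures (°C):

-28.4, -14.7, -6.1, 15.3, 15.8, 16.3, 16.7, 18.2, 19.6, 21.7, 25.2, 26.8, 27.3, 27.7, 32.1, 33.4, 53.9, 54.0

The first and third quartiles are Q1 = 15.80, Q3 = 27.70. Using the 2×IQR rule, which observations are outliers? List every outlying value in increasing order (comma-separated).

IQR = Q3 − Q1 = 27.70 − 15.80 = 11.90.
Lower fence = Q1 − 2·IQR = 15.80 − 23.80 = -8.00.
Upper fence = Q3 + 2·IQR = 27.70 + 23.80 = 51.50.
-28.4 < -8.00 → outlier.
-14.7 < -8.00 → outlier.
53.9 > 51.50 → outlier.
54.0 > 51.50 → outlier.
All remaining values lie within [-8.00, 51.50].

-28.4, -14.7, 53.9, 54.0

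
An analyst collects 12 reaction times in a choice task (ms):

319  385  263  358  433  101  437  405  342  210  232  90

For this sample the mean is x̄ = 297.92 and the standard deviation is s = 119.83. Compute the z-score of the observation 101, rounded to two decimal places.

z = (101 − 297.92) / 119.83 = -1.64.

-1.64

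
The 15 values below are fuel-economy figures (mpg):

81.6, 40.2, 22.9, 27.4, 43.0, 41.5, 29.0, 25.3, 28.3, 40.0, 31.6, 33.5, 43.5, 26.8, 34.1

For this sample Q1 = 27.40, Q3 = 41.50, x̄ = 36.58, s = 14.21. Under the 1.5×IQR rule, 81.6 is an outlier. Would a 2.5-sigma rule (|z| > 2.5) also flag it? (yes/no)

yes

z = (81.6 − 36.58) / 14.21 = 3.17.
|z| = 3.17 > 2.5.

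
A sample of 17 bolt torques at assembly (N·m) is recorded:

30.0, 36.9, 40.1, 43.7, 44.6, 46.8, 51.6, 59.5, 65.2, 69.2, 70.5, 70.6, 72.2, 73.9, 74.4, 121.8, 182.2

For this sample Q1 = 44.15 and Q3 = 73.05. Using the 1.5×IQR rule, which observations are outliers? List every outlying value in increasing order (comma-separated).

121.8, 182.2

IQR = Q3 − Q1 = 73.05 − 44.15 = 28.90.
Lower fence = Q1 − 1.5·IQR = 44.15 − 43.35 = 0.80.
Upper fence = Q3 + 1.5·IQR = 73.05 + 43.35 = 116.40.
121.8 > 116.40 → outlier.
182.2 > 116.40 → outlier.
All remaining values lie within [0.80, 116.40].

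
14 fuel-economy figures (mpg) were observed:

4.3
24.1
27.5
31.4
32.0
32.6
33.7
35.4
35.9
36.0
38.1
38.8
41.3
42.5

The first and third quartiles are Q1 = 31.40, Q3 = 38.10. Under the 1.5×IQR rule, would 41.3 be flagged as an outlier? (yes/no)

IQR = Q3 − Q1 = 38.10 − 31.40 = 6.70.
Lower fence = Q1 − 1.5·IQR = 31.40 − 10.05 = 21.35.
Upper fence = Q3 + 1.5·IQR = 38.10 + 10.05 = 48.15.
41.3 lies within [21.35, 48.15].

no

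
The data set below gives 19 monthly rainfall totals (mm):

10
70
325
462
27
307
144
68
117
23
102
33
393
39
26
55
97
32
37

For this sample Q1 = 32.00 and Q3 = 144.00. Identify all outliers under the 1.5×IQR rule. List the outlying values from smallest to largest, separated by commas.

325, 393, 462

IQR = Q3 − Q1 = 144.00 − 32.00 = 112.00.
Lower fence = Q1 − 1.5·IQR = 32.00 − 168.00 = -136.00.
Upper fence = Q3 + 1.5·IQR = 144.00 + 168.00 = 312.00.
325 > 312.00 → outlier.
393 > 312.00 → outlier.
462 > 312.00 → outlier.
All remaining values lie within [-136.00, 312.00].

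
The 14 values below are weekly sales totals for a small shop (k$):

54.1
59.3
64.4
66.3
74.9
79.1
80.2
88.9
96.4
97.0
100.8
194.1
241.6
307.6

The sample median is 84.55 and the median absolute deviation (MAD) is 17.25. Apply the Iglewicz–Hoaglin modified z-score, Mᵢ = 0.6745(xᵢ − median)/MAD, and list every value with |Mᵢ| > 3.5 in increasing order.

194.1, 241.6, 307.6

|Mᵢ| > 3.5 ⇔ |xᵢ − 84.55| > 3.5·17.25/0.6745 = 89.51.
So outliers lie outside [-4.96, 174.06].
194.1: M = 4.28 → outlier.
241.6: M = 6.14 → outlier.
307.6: M = 8.72 → outlier.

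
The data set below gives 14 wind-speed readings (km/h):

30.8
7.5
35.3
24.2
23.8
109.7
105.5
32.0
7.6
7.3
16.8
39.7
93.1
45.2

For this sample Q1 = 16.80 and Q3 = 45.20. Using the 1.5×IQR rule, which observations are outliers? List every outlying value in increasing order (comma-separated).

93.1, 105.5, 109.7

IQR = Q3 − Q1 = 45.20 − 16.80 = 28.40.
Lower fence = Q1 − 1.5·IQR = 16.80 − 42.60 = -25.80.
Upper fence = Q3 + 1.5·IQR = 45.20 + 42.60 = 87.80.
93.1 > 87.80 → outlier.
105.5 > 87.80 → outlier.
109.7 > 87.80 → outlier.
All remaining values lie within [-25.80, 87.80].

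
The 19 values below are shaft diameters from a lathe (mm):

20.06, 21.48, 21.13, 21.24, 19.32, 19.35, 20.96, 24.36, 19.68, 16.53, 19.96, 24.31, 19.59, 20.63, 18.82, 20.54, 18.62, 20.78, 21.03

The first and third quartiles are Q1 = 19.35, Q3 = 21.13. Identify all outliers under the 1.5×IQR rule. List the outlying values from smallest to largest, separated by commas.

16.53, 24.31, 24.36

IQR = Q3 − Q1 = 21.13 − 19.35 = 1.78.
Lower fence = Q1 − 1.5·IQR = 19.35 − 2.67 = 16.68.
Upper fence = Q3 + 1.5·IQR = 21.13 + 2.67 = 23.80.
16.53 < 16.68 → outlier.
24.31 > 23.80 → outlier.
24.36 > 23.80 → outlier.
All remaining values lie within [16.68, 23.80].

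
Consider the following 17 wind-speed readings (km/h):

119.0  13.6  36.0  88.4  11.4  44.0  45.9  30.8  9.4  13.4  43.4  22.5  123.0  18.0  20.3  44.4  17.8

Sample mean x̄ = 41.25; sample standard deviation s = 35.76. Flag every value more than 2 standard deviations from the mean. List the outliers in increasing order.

119.0, 123.0

Cutoffs at x̄ ± 2s: 41.25 ± 2·35.76 = [-30.27, 112.77].
119.0: z = 2.17, |z| > 2 → outlier.
123.0: z = 2.29, |z| > 2 → outlier.
Every other value lies within [-30.27, 112.77].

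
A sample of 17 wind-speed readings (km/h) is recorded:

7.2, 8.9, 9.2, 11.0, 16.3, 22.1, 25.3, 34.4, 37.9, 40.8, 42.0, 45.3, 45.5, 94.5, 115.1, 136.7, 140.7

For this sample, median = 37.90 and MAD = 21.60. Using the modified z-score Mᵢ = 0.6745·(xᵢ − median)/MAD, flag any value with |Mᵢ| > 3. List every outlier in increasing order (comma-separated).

136.7, 140.7

|Mᵢ| > 3 ⇔ |xᵢ − 37.90| > 3·21.60/0.6745 = 96.07.
So outliers lie outside [-58.17, 133.97].
136.7: M = 3.09 → outlier.
140.7: M = 3.21 → outlier.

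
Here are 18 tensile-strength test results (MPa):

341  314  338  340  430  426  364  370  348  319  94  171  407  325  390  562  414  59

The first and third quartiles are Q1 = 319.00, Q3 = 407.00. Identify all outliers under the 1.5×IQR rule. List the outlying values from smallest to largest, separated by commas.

59, 94, 171, 562

IQR = Q3 − Q1 = 407.00 − 319.00 = 88.00.
Lower fence = Q1 − 1.5·IQR = 319.00 − 132.00 = 187.00.
Upper fence = Q3 + 1.5·IQR = 407.00 + 132.00 = 539.00.
59 < 187.00 → outlier.
94 < 187.00 → outlier.
171 < 187.00 → outlier.
562 > 539.00 → outlier.
All remaining values lie within [187.00, 539.00].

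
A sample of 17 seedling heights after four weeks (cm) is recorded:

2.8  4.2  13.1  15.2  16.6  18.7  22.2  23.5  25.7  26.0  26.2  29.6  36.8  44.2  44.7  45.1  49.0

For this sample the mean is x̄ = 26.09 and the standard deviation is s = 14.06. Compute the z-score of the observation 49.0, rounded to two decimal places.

z = (49.0 − 26.09) / 14.06 = 1.63.

1.63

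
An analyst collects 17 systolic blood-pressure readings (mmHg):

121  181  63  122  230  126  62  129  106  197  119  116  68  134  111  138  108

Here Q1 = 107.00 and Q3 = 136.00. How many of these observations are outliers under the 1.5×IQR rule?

IQR = 29.00; fences at 107.00 − 43.50 = 63.50 and 136.00 + 43.50 = 179.50.
Outside the cutoffs: 62, 63, 181, 197, 230.

5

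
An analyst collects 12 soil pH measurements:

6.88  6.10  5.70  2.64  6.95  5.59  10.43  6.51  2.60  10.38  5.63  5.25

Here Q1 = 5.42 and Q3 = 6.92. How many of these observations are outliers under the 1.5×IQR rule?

IQR = 1.50; fences at 5.42 − 2.25 = 3.17 and 6.92 + 2.25 = 9.17.
Outside the cutoffs: 2.60, 2.64, 10.38, 10.43.

4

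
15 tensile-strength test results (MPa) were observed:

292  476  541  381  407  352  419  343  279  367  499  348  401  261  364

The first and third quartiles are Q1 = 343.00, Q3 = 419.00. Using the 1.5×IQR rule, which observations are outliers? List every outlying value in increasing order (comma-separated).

541

IQR = Q3 − Q1 = 419.00 − 343.00 = 76.00.
Lower fence = Q1 − 1.5·IQR = 343.00 − 114.00 = 229.00.
Upper fence = Q3 + 1.5·IQR = 419.00 + 114.00 = 533.00.
541 > 533.00 → outlier.
All remaining values lie within [229.00, 533.00].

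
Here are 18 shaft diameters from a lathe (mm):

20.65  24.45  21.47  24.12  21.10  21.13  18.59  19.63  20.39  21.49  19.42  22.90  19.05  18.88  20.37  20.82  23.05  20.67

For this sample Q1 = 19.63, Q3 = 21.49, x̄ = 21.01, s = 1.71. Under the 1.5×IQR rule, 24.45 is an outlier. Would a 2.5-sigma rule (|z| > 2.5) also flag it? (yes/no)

z = (24.45 − 21.01) / 1.71 = 2.01.
|z| = 2.01 ≤ 2.5.

no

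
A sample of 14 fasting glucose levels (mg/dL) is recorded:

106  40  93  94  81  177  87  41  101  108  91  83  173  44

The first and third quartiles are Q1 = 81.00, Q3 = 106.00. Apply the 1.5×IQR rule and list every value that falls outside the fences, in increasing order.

40, 41, 173, 177

IQR = Q3 − Q1 = 106.00 − 81.00 = 25.00.
Lower fence = Q1 − 1.5·IQR = 81.00 − 37.50 = 43.50.
Upper fence = Q3 + 1.5·IQR = 106.00 + 37.50 = 143.50.
40 < 43.50 → outlier.
41 < 43.50 → outlier.
173 > 143.50 → outlier.
177 > 143.50 → outlier.
All remaining values lie within [43.50, 143.50].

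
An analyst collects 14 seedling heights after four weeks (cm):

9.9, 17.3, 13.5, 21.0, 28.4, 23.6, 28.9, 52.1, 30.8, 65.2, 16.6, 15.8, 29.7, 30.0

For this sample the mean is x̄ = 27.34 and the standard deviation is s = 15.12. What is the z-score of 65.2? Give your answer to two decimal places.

z = (65.2 − 27.34) / 15.12 = 2.50.

2.50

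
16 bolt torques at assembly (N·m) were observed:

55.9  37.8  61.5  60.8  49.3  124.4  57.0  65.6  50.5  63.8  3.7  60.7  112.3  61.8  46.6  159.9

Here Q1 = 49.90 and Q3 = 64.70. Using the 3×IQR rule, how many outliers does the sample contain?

4

IQR = 14.80; fences at 49.90 − 44.40 = 5.50 and 64.70 + 44.40 = 109.10.
Outside the cutoffs: 3.7, 112.3, 124.4, 159.9.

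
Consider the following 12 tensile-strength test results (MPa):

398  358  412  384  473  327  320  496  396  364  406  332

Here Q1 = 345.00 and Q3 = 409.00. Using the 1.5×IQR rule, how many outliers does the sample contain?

IQR = 64.00; fences at 345.00 − 96.00 = 249.00 and 409.00 + 96.00 = 505.00.
Every value lies within the cutoffs.

0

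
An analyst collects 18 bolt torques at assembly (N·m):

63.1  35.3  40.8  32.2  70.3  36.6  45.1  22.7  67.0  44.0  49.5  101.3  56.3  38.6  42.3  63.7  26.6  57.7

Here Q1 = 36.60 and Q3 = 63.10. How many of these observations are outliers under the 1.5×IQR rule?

IQR = 26.50; fences at 36.60 − 39.75 = -3.15 and 63.10 + 39.75 = 102.85.
Every value lies within the cutoffs.

0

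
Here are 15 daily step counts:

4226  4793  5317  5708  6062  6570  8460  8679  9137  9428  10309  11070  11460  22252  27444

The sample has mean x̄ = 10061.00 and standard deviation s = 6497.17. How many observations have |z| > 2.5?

1

Cutoffs: x̄ ± 2.5s = [-6181.925, 26303.925].
Outside the cutoffs: 27444.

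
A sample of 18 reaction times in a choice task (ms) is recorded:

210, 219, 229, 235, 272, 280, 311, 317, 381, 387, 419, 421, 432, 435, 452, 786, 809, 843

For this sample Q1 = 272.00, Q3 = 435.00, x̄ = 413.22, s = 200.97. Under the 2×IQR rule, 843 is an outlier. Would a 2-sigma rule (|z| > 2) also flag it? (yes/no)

yes

z = (843 − 413.22) / 200.97 = 2.14.
|z| = 2.14 > 2.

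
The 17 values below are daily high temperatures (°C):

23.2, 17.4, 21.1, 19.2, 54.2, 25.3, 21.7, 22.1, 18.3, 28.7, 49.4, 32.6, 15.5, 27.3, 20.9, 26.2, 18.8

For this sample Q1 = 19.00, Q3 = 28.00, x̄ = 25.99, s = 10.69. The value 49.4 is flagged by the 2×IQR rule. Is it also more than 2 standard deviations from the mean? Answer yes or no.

yes

z = (49.4 − 25.99) / 10.69 = 2.19.
|z| = 2.19 > 2.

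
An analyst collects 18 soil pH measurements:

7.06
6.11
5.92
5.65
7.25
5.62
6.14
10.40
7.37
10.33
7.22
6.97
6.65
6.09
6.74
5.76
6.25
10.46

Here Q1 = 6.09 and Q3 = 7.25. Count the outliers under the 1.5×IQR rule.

3

IQR = 1.16; fences at 6.09 − 1.74 = 4.35 and 7.25 + 1.74 = 8.99.
Outside the cutoffs: 10.33, 10.40, 10.46.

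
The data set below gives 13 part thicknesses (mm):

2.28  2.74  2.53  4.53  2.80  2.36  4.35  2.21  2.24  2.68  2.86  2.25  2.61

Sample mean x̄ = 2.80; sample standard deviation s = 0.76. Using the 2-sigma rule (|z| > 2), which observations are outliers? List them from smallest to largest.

Cutoffs at x̄ ± 2s: 2.80 ± 2·0.76 = [1.28, 4.32].
4.35: z = 2.04, |z| > 2 → outlier.
4.53: z = 2.28, |z| > 2 → outlier.
Every other value lies within [1.28, 4.32].

4.35, 4.53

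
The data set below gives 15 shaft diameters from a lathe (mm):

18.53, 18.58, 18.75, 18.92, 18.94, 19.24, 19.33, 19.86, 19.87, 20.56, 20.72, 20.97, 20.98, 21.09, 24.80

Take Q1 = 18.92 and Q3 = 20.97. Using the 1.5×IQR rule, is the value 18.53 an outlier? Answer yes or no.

no

IQR = Q3 − Q1 = 20.97 − 18.92 = 2.05.
Lower fence = Q1 − 1.5·IQR = 18.92 − 3.075 = 15.845.
Upper fence = Q3 + 1.5·IQR = 20.97 + 3.075 = 24.045.
18.53 lies within [15.845, 24.045].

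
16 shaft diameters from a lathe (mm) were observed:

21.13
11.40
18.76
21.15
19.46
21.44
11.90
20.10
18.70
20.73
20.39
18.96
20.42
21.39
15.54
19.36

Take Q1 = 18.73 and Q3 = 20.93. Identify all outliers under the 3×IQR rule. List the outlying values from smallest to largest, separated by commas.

IQR = Q3 − Q1 = 20.93 − 18.73 = 2.20.
Lower fence = Q1 − 3·IQR = 18.73 − 6.60 = 12.13.
Upper fence = Q3 + 3·IQR = 20.93 + 6.60 = 27.53.
11.40 < 12.13 → outlier.
11.90 < 12.13 → outlier.
All remaining values lie within [12.13, 27.53].

11.40, 11.90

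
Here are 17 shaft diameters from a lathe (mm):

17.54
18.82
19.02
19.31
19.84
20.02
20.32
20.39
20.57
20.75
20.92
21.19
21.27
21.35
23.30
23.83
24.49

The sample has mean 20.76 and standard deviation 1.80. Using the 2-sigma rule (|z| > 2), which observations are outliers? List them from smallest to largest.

Cutoffs at x̄ ± 2s: 20.76 ± 2·1.80 = [17.16, 24.36].
24.49: z = 2.07, |z| > 2 → outlier.
Every other value lies within [17.16, 24.36].

24.49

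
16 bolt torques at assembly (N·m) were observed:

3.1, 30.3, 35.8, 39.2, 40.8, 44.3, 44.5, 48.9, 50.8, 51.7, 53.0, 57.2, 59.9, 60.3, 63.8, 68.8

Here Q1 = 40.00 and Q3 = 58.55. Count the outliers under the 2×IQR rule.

0

IQR = 18.55; fences at 40.00 − 37.10 = 2.90 and 58.55 + 37.10 = 95.65.
Every value lies within the cutoffs.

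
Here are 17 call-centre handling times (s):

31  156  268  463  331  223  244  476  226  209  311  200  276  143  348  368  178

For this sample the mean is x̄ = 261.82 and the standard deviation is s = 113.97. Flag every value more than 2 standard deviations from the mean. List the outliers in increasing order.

31

Cutoffs at x̄ ± 2s: 261.82 ± 2·113.97 = [33.88, 489.76].
31: z = -2.03, |z| > 2 → outlier.
Every other value lies within [33.88, 489.76].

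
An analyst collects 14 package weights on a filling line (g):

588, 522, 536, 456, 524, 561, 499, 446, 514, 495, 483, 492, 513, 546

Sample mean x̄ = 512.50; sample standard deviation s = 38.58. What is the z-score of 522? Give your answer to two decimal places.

0.25

z = (522 − 512.50) / 38.58 = 0.25.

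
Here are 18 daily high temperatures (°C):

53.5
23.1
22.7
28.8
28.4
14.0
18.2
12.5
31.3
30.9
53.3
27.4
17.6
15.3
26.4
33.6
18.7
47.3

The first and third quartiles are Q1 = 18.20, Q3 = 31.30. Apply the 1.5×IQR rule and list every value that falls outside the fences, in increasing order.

53.3, 53.5

IQR = Q3 − Q1 = 31.30 − 18.20 = 13.10.
Lower fence = Q1 − 1.5·IQR = 18.20 − 19.65 = -1.45.
Upper fence = Q3 + 1.5·IQR = 31.30 + 19.65 = 50.95.
53.3 > 50.95 → outlier.
53.5 > 50.95 → outlier.
All remaining values lie within [-1.45, 50.95].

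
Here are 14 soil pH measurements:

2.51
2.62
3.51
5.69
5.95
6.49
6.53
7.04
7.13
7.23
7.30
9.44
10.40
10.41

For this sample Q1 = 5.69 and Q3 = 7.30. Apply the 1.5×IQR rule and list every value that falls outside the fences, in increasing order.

IQR = Q3 − Q1 = 7.30 − 5.69 = 1.61.
Lower fence = Q1 − 1.5·IQR = 5.69 − 2.415 = 3.275.
Upper fence = Q3 + 1.5·IQR = 7.30 + 2.415 = 9.715.
2.51 < 3.275 → outlier.
2.62 < 3.275 → outlier.
10.40 > 9.715 → outlier.
10.41 > 9.715 → outlier.
All remaining values lie within [3.275, 9.715].

2.51, 2.62, 10.40, 10.41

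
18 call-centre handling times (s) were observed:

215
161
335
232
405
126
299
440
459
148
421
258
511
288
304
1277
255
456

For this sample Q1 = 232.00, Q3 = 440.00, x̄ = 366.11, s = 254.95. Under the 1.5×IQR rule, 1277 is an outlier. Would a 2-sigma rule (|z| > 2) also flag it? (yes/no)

z = (1277 − 366.11) / 254.95 = 3.57.
|z| = 3.57 > 2.

yes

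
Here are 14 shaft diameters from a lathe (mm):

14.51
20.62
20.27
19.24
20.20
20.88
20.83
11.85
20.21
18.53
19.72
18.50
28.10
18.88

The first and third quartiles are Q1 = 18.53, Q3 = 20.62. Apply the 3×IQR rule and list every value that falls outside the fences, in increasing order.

IQR = Q3 − Q1 = 20.62 − 18.53 = 2.09.
Lower fence = Q1 − 3·IQR = 18.53 − 6.27 = 12.26.
Upper fence = Q3 + 3·IQR = 20.62 + 6.27 = 26.89.
11.85 < 12.26 → outlier.
28.10 > 26.89 → outlier.
All remaining values lie within [12.26, 26.89].

11.85, 28.10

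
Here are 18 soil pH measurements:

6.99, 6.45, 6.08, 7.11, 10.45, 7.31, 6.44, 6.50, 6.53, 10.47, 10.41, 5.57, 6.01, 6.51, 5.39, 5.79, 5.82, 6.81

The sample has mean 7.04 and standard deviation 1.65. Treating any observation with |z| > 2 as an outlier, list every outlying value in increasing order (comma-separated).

Cutoffs at x̄ ± 2s: 7.04 ± 2·1.65 = [3.74, 10.34].
10.41: z = 2.04, |z| > 2 → outlier.
10.45: z = 2.07, |z| > 2 → outlier.
10.47: z = 2.08, |z| > 2 → outlier.
Every other value lies within [3.74, 10.34].

10.41, 10.45, 10.47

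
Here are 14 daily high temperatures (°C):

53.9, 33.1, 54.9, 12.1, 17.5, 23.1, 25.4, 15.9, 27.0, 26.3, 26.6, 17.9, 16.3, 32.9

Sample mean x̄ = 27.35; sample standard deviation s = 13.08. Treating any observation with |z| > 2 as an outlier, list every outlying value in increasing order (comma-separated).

Cutoffs at x̄ ± 2s: 27.35 ± 2·13.08 = [1.19, 53.51].
53.9: z = 2.03, |z| > 2 → outlier.
54.9: z = 2.11, |z| > 2 → outlier.
Every other value lies within [1.19, 53.51].

53.9, 54.9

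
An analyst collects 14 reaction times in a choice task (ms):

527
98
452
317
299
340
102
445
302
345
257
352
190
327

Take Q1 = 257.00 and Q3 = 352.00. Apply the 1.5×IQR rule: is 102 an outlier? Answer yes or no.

IQR = Q3 − Q1 = 352.00 − 257.00 = 95.00.
Lower fence = Q1 − 1.5·IQR = 257.00 − 142.50 = 114.50.
Upper fence = Q3 + 1.5·IQR = 352.00 + 142.50 = 494.50.
102 lies below the lower fence.

yes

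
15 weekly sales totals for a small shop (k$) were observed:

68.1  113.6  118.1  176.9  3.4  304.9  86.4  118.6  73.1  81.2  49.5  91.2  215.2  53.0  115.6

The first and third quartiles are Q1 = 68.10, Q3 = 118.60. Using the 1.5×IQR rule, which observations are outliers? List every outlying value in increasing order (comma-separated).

IQR = Q3 − Q1 = 118.60 − 68.10 = 50.50.
Lower fence = Q1 − 1.5·IQR = 68.10 − 75.75 = -7.65.
Upper fence = Q3 + 1.5·IQR = 118.60 + 75.75 = 194.35.
215.2 > 194.35 → outlier.
304.9 > 194.35 → outlier.
All remaining values lie within [-7.65, 194.35].

215.2, 304.9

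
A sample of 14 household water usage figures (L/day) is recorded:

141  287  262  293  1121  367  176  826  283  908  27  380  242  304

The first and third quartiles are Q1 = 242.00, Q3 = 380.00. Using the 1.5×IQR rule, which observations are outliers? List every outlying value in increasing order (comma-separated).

27, 826, 908, 1121

IQR = Q3 − Q1 = 380.00 − 242.00 = 138.00.
Lower fence = Q1 − 1.5·IQR = 242.00 − 207.00 = 35.00.
Upper fence = Q3 + 1.5·IQR = 380.00 + 207.00 = 587.00.
27 < 35.00 → outlier.
826 > 587.00 → outlier.
908 > 587.00 → outlier.
1121 > 587.00 → outlier.
All remaining values lie within [35.00, 587.00].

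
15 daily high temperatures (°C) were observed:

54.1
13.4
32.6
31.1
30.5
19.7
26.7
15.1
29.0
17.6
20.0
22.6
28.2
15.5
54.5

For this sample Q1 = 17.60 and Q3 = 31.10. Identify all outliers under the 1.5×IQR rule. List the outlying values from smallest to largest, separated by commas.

54.1, 54.5

IQR = Q3 − Q1 = 31.10 − 17.60 = 13.50.
Lower fence = Q1 − 1.5·IQR = 17.60 − 20.25 = -2.65.
Upper fence = Q3 + 1.5·IQR = 31.10 + 20.25 = 51.35.
54.1 > 51.35 → outlier.
54.5 > 51.35 → outlier.
All remaining values lie within [-2.65, 51.35].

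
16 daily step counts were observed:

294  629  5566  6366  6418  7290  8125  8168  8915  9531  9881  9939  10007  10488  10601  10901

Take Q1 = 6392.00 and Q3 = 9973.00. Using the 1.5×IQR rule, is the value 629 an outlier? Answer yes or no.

IQR = Q3 − Q1 = 9973.00 − 6392.00 = 3581.00.
Lower fence = Q1 − 1.5·IQR = 6392.00 − 5371.50 = 1020.50.
Upper fence = Q3 + 1.5·IQR = 9973.00 + 5371.50 = 15344.50.
629 lies below the lower fence.

yes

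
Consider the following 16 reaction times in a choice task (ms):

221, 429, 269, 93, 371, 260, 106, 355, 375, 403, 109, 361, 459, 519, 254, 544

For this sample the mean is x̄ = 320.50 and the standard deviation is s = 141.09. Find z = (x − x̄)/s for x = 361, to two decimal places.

z = (361 − 320.50) / 141.09 = 0.29.

0.29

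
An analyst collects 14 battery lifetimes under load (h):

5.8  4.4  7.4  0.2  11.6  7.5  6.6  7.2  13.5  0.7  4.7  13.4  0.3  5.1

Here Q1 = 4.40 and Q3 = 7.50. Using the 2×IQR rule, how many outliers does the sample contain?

IQR = 3.10; fences at 4.40 − 6.20 = -1.80 and 7.50 + 6.20 = 13.70.
Every value lies within the cutoffs.

0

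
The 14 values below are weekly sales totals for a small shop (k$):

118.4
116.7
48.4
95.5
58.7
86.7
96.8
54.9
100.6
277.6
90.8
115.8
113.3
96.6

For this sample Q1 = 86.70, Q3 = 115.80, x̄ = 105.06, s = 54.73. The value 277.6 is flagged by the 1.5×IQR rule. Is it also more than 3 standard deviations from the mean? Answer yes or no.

z = (277.6 − 105.06) / 54.73 = 3.15.
|z| = 3.15 > 3.

yes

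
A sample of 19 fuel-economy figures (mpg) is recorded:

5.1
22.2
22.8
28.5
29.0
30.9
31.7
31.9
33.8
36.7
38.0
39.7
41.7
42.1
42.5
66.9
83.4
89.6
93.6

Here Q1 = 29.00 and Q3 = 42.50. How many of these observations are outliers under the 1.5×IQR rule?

IQR = 13.50; fences at 29.00 − 20.25 = 8.75 and 42.50 + 20.25 = 62.75.
Outside the cutoffs: 5.1, 66.9, 83.4, 89.6, 93.6.

5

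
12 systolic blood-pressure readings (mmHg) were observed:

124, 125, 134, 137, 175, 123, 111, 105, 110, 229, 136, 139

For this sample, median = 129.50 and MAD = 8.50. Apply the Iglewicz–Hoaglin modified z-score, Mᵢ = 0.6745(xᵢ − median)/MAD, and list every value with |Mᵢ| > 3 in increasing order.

175, 229

|Mᵢ| > 3 ⇔ |xᵢ − 129.50| > 3·8.50/0.6745 = 37.81.
So outliers lie outside [91.69, 167.31].
175: M = 3.61 → outlier.
229: M = 7.90 → outlier.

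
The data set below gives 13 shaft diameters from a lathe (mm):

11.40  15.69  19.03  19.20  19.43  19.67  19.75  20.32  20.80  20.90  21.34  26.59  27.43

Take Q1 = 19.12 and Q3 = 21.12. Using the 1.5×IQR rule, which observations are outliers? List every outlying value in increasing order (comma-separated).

IQR = Q3 − Q1 = 21.12 − 19.12 = 2.00.
Lower fence = Q1 − 1.5·IQR = 19.12 − 3.00 = 16.12.
Upper fence = Q3 + 1.5·IQR = 21.12 + 3.00 = 24.12.
11.40 < 16.12 → outlier.
15.69 < 16.12 → outlier.
26.59 > 24.12 → outlier.
27.43 > 24.12 → outlier.
All remaining values lie within [16.12, 24.12].

11.40, 15.69, 26.59, 27.43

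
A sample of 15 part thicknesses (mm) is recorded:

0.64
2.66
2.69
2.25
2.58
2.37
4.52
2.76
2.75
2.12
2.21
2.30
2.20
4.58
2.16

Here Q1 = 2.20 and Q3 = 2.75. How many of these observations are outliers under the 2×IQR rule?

3

IQR = 0.55; fences at 2.20 − 1.10 = 1.10 and 2.75 + 1.10 = 3.85.
Outside the cutoffs: 0.64, 4.52, 4.58.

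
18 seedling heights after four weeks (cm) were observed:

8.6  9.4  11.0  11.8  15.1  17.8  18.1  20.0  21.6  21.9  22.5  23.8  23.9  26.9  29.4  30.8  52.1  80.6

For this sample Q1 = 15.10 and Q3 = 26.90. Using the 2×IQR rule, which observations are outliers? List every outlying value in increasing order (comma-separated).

52.1, 80.6

IQR = Q3 − Q1 = 26.90 − 15.10 = 11.80.
Lower fence = Q1 − 2·IQR = 15.10 − 23.60 = -8.50.
Upper fence = Q3 + 2·IQR = 26.90 + 23.60 = 50.50.
52.1 > 50.50 → outlier.
80.6 > 50.50 → outlier.
All remaining values lie within [-8.50, 50.50].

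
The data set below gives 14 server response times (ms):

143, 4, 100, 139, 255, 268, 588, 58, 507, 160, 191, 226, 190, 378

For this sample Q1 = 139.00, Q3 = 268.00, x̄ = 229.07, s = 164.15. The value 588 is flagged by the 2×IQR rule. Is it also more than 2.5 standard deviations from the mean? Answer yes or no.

no

z = (588 − 229.07) / 164.15 = 2.19.
|z| = 2.19 ≤ 2.5.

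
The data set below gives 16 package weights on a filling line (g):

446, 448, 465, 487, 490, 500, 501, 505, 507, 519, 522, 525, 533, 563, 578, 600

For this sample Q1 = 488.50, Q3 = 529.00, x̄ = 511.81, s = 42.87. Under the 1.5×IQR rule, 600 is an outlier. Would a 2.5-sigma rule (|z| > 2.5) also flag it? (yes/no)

no

z = (600 − 511.81) / 42.87 = 2.06.
|z| = 2.06 ≤ 2.5.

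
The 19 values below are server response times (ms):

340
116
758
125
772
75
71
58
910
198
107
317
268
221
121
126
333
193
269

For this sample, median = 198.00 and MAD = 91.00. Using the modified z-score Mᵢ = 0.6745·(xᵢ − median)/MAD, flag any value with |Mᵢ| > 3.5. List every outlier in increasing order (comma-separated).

|Mᵢ| > 3.5 ⇔ |xᵢ − 198.00| > 3.5·91.00/0.6745 = 472.20.
So outliers lie outside [-274.20, 670.20].
758: M = 4.15 → outlier.
772: M = 4.25 → outlier.
910: M = 5.28 → outlier.

758, 772, 910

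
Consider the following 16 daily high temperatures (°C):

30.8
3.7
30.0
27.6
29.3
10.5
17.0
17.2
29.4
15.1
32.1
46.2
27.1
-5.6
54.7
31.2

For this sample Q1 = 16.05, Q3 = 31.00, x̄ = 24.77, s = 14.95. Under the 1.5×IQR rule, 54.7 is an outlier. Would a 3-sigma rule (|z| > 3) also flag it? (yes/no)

z = (54.7 − 24.77) / 14.95 = 2.00.
|z| = 2.00 ≤ 3.

no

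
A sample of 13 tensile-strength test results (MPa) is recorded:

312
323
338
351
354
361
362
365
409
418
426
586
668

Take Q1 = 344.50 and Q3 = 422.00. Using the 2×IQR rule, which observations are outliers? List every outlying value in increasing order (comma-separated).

586, 668

IQR = Q3 − Q1 = 422.00 − 344.50 = 77.50.
Lower fence = Q1 − 2·IQR = 344.50 − 155.00 = 189.50.
Upper fence = Q3 + 2·IQR = 422.00 + 155.00 = 577.00.
586 > 577.00 → outlier.
668 > 577.00 → outlier.
All remaining values lie within [189.50, 577.00].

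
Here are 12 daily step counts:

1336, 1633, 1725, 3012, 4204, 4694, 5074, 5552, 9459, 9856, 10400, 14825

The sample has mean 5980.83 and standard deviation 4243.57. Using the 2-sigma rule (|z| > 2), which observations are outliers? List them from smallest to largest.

Cutoffs at x̄ ± 2s: 5980.83 ± 2·4243.57 = [-2506.31, 14467.97].
14825: z = 2.08, |z| > 2 → outlier.
Every other value lies within [-2506.31, 14467.97].

14825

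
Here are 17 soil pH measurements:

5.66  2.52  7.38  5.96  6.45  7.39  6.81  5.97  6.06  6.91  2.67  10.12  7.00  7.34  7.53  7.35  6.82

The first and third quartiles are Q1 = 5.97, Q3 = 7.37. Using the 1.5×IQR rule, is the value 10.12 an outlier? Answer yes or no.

IQR = Q3 − Q1 = 7.37 − 5.97 = 1.40.
Lower fence = Q1 − 1.5·IQR = 5.97 − 2.10 = 3.87.
Upper fence = Q3 + 1.5·IQR = 7.37 + 2.10 = 9.47.
10.12 lies above the upper fence.

yes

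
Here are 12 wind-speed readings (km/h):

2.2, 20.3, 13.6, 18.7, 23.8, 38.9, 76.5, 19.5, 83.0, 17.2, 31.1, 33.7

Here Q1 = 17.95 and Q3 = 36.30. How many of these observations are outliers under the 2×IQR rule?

2

IQR = 18.35; fences at 17.95 − 36.70 = -18.75 and 36.30 + 36.70 = 73.00.
Outside the cutoffs: 76.5, 83.0.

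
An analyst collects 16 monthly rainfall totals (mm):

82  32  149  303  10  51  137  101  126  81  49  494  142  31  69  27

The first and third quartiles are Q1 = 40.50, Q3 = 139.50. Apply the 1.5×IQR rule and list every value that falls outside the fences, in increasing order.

303, 494

IQR = Q3 − Q1 = 139.50 − 40.50 = 99.00.
Lower fence = Q1 − 1.5·IQR = 40.50 − 148.50 = -108.00.
Upper fence = Q3 + 1.5·IQR = 139.50 + 148.50 = 288.00.
303 > 288.00 → outlier.
494 > 288.00 → outlier.
All remaining values lie within [-108.00, 288.00].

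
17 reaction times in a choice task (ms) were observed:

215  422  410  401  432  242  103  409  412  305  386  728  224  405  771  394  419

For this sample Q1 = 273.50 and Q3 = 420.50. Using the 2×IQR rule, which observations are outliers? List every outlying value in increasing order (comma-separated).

728, 771

IQR = Q3 − Q1 = 420.50 − 273.50 = 147.00.
Lower fence = Q1 − 2·IQR = 273.50 − 294.00 = -20.50.
Upper fence = Q3 + 2·IQR = 420.50 + 294.00 = 714.50.
728 > 714.50 → outlier.
771 > 714.50 → outlier.
All remaining values lie within [-20.50, 714.50].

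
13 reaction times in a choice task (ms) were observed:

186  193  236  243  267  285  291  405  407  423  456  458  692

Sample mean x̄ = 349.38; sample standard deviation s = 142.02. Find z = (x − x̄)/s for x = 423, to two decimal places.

0.52

z = (423 − 349.38) / 142.02 = 0.52.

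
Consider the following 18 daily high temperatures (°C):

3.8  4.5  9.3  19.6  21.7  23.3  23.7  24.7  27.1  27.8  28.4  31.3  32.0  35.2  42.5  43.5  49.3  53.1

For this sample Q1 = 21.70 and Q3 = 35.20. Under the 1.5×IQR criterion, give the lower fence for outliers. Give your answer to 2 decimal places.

IQR = Q3 − Q1 = 35.20 − 21.70 = 13.50.
Lower fence = Q1 − 1.5·IQR = 21.70 − 20.25 = 1.45.
Upper fence = Q3 + 1.5·IQR = 35.20 + 20.25 = 55.45.

1.45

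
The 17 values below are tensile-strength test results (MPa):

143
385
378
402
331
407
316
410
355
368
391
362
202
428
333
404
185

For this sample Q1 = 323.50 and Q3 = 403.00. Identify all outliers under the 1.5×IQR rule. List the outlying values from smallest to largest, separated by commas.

143, 185, 202

IQR = Q3 − Q1 = 403.00 − 323.50 = 79.50.
Lower fence = Q1 − 1.5·IQR = 323.50 − 119.25 = 204.25.
Upper fence = Q3 + 1.5·IQR = 403.00 + 119.25 = 522.25.
143 < 204.25 → outlier.
185 < 204.25 → outlier.
202 < 204.25 → outlier.
All remaining values lie within [204.25, 522.25].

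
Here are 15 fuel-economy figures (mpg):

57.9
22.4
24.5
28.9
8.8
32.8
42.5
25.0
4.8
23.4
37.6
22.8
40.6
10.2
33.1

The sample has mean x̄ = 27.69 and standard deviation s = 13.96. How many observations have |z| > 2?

1

Cutoffs: x̄ ± 2s = [-0.23, 55.61].
Outside the cutoffs: 57.9.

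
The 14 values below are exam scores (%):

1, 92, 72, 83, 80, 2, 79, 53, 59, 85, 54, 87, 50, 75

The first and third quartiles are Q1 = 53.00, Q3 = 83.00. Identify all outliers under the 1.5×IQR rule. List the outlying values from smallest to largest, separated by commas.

1, 2

IQR = Q3 − Q1 = 83.00 − 53.00 = 30.00.
Lower fence = Q1 − 1.5·IQR = 53.00 − 45.00 = 8.00.
Upper fence = Q3 + 1.5·IQR = 83.00 + 45.00 = 128.00.
1 < 8.00 → outlier.
2 < 8.00 → outlier.
All remaining values lie within [8.00, 128.00].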